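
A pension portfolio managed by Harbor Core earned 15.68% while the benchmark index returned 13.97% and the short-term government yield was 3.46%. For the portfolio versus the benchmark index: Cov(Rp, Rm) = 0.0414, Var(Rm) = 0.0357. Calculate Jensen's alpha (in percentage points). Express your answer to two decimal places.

β = Cov / Var = 0.0414 / 0.0357 = 1.1597
E[R] = Rf + β(Rm − Rf) = 3.46% + 1.1597 × (13.97% − 3.46%) = 15.6484%
α = Rp − E[R] = 15.68% − 15.6484% = 0.0316

0.03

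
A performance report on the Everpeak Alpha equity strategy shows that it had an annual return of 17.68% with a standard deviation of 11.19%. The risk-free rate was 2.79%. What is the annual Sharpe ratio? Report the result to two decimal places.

Sharpe = (Rp − Rf) / σp = (17.68% − 2.79%) / 11.19% = 14.89% / 11.19% = 1.3307

1.33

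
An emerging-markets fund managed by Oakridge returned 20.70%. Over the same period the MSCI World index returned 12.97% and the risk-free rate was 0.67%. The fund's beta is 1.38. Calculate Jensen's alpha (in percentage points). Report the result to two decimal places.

CAPM expected return = Rf + β(Rm − Rf) = 0.67% + 1.38 × (12.97% − 0.67%) = 0.67 + 1.38 × 12.30 = 17.6440%
Jensen's α = Rp − E[R] = 20.70% − 17.6440% = 3.0560

3.06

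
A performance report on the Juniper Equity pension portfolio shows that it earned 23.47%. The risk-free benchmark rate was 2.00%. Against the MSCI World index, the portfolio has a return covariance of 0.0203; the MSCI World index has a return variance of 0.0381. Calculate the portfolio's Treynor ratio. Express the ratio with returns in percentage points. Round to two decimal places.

β = Cov / Var = 0.0203 / 0.0381 = 0.5328
Treynor = (Rp − Rf) / β = (23.47% − 2.00%) / 0.5328 = 21.47 / 0.5328 = 40.2965

40.30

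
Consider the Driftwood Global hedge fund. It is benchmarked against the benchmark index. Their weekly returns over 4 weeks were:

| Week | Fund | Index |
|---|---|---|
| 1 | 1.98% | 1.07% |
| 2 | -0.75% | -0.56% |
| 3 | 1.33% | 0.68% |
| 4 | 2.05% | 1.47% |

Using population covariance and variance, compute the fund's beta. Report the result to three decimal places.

r̄p = 1.1525%,  r̄m = 0.6650%
Cov = Σ(rp − r̄p)(rm − r̄m) / 4 = 0.8477
Var(rm) = Σ(rm − r̄m)² / 4 = 0.5782
β = Cov / Var = 0.8477 / 0.5782 = 1.4661

1.466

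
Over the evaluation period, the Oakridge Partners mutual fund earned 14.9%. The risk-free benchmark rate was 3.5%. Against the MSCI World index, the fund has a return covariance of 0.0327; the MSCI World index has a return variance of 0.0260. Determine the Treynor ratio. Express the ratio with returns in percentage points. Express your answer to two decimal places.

β = Cov / Var = 0.0327 / 0.0260 = 1.2577
Treynor = (Rp − Rf) / β = (14.9% − 3.5%) / 1.2577 = 11.40 / 1.2577 = 9.0642

9.06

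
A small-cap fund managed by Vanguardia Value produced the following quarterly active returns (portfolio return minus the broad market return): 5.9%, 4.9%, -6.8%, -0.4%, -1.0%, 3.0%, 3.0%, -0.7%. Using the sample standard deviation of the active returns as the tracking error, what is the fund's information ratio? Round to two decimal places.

0.24

Mean return r̄ = 7.90 / 8 = 0.9875%
Sample σ = √[Σ(r − r̄)² / 7] = √[116.9088 / 7] = √16.7013 = 4.0867%
IR = r̄ / tracking error = 0.9875 / 4.0867 = 0.2416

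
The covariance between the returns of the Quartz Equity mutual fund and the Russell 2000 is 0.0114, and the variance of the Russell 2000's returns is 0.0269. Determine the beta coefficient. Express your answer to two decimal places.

β = Cov(Rp, Rm) / Var(Rm) = 0.0114 / 0.0269 = 0.4238

0.42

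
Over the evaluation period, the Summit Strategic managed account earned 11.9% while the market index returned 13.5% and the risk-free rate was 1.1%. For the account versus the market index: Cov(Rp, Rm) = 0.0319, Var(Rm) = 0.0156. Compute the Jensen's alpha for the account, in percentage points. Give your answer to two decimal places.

-14.56

β = Cov / Var = 0.0319 / 0.0156 = 2.0449
E[R] = Rf + β(Rm − Rf) = 1.1% + 2.0449 × (13.5% − 1.1%) = 26.4568%
α = Rp − E[R] = 11.9% − 26.4568% = -14.5568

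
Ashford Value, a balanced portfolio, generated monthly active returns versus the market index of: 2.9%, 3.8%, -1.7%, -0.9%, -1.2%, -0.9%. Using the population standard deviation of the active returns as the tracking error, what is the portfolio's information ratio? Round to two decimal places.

0.15

Mean return μ = 2.00 / 6 = 0.3333%
Population std dev = √[28.1333 / 6] = 2.1654%
IR = μ / tracking error = 0.3333 / 2.1654 = 0.1539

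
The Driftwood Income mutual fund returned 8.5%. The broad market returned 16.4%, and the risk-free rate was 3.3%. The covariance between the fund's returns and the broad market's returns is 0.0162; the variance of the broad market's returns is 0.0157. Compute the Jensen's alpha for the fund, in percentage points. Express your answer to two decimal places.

β = Cov / Var = 0.0162 / 0.0157 = 1.0318
E[R] = Rf + β(Rm − Rf) = 3.3% + 1.0318 × (16.4% − 3.3%) = 16.8166%
α = Rp − E[R] = 8.5% − 16.8166% = -8.3166

-8.32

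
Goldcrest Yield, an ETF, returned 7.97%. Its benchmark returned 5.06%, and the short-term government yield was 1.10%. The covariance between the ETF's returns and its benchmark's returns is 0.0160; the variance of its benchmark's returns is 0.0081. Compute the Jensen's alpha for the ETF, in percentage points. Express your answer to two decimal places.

-0.95

β = Cov / Var = 0.0160 / 0.0081 = 1.9753
E[R] = Rf + β(Rm − Rf) = 1.10% + 1.9753 × (5.06% − 1.10%) = 8.9222%
α = Rp − E[R] = 7.97% − 8.9222% = -0.9522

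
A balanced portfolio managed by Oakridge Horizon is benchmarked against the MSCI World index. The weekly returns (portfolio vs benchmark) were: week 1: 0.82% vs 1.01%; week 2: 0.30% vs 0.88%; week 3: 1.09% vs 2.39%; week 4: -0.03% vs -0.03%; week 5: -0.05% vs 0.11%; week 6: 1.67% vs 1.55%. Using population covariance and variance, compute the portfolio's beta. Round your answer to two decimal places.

r̄p = 0.6333%,  r̄m = 0.9850%
Cov = Σ(rp − r̄p)(rm − r̄m) / 6 = 0.4230
Var(rm) = Σ(rm − r̄m)² / 6 = 0.6835
β = Cov / Var = 0.4230 / 0.6835 = 0.6189

0.62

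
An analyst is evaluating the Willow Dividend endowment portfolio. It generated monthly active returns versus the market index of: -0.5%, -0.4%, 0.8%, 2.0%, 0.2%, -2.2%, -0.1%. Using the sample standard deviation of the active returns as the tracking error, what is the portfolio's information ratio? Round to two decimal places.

-0.02

r̄ = (-0.5 − 0.4 + 0.8 + 2 + 0.2 − 2.2 − 0.1) / 7 = -0.0286%
Sample std dev = √[9.9343 / 6] = 1.2867%
IR = r̄ / tracking error = -0.0286 / 1.2867 = -0.0222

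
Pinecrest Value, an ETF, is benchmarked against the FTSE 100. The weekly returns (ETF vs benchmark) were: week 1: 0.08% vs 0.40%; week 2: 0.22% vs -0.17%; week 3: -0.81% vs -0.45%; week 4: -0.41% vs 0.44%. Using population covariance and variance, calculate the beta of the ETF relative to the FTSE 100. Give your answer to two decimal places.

0.40

r̄p = -0.2300%,  r̄m = 0.0550%
Cov = Σ(rp − r̄p)(rm − r̄m) / 4 = 0.0573
Var(rm) = Σ(rm − r̄m)² / 4 = 0.1432
β = Cov / Var = 0.0573 / 0.1432 = 0.4001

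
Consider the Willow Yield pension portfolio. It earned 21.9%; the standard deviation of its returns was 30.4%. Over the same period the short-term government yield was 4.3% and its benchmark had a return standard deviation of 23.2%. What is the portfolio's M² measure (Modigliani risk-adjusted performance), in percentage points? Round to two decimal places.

Sharpe = (Rp − Rf) / σp = (21.9% − 4.3%) / 30.4% = 0.5789
M² = Rf + Sharpe × σm = 4.3% + 0.5789 × 23.2% = 17.7305%

17.73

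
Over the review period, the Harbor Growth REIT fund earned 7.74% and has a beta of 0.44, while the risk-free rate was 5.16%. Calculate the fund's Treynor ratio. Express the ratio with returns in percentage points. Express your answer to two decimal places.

Treynor = (Rp − Rf) / β = (7.74% − 5.16%) / 0.44 = 2.58 / 0.44 = 5.8636

5.86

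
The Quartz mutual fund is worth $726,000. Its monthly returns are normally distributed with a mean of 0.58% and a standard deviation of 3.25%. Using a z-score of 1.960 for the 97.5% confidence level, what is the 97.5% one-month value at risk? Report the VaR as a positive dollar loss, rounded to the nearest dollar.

$42,035

Return at the 97.5% tail: μ − z·σ = 0.58% − 1.960 × 3.25% = 0.58 − 6.3700 = -5.7900%
VaR = −(-5.7900%) × $726,000 = 5.7900% × $726,000 = $42,035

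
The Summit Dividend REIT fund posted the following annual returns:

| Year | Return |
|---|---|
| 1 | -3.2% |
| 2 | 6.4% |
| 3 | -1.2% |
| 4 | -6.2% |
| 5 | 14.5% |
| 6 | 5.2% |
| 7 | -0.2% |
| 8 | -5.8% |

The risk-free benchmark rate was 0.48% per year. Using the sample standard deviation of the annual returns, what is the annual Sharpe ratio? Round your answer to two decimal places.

r̄ = (-3.2 + 6.4 − 1.2 − 6.2 + 14.5 + 5.2 − 0.2 − 5.8) / 8 = 9.50 / 8 = 1.1875%
Σ(r − r̄)² = (-3.2 − 1.1875)² + (6.4 − 1.1875)² + (-1.2 − 1.1875)² + … = 350.7688
σ = √[350.7688 / 7] = 7.0788%
Sharpe = (r̄ − rf) / σ = (1.1875 − 0.48) / 7.0788 = 0.7075 / 7.0788 = 0.0999

0.10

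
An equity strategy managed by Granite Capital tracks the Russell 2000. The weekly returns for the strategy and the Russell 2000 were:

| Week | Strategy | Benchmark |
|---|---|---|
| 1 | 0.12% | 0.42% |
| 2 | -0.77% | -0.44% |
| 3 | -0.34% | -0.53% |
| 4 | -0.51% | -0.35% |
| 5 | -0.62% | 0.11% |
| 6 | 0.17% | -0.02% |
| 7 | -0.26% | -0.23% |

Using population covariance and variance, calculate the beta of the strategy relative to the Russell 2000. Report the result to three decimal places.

r̄p = -0.3157%,  r̄m = -0.1486%
Cov = Σ(rp − r̄p)(rm − r̄m) / 7 = 0.0583
Var(rm) = Σ(rm − r̄m)² / 7 = 0.0978
β = Cov / Var = 0.0583 / 0.0978 = 0.5961

0.596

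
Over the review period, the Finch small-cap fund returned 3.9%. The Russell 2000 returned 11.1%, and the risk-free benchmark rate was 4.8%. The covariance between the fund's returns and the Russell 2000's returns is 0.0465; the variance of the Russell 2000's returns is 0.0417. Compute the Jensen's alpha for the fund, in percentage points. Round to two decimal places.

-7.93

β = Cov / Var = 0.0465 / 0.0417 = 1.1151
E[R] = Rf + β(Rm − Rf) = 4.8% + 1.1151 × (11.1% − 4.8%) = 11.8251%
α = Rp − E[R] = 3.9% − 11.8251% = -7.9251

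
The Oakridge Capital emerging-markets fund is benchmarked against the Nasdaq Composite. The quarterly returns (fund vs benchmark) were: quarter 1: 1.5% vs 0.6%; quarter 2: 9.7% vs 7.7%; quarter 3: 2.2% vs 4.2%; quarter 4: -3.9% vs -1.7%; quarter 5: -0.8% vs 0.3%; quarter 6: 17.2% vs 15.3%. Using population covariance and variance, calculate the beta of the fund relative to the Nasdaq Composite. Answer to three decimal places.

1.213

r̄p = 4.3167%,  r̄m = 4.4000%
Cov = Σ(rp − r̄p)(rm − r̄m) / 6 = 40.0700
Var(rm) = Σ(rm − r̄m)² / 6 = 33.0333
β = Cov / Var = 40.0700 / 33.0333 = 1.2130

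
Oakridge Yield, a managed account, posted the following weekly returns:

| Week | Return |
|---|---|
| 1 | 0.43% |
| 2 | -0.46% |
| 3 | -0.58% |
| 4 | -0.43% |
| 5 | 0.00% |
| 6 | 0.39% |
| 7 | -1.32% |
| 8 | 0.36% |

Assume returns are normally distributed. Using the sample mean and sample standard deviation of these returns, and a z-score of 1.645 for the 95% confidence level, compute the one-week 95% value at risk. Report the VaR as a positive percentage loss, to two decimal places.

Mean return r̄ = -1.610 / 8 = -0.2013%
Sample std dev = √[2.6179 / 7] = 0.6115%
VaR = −(r̄ − z·σ) = −(-0.2013 − 1.645 × 0.6115) = −(-1.2072) = 1.2072%

1.21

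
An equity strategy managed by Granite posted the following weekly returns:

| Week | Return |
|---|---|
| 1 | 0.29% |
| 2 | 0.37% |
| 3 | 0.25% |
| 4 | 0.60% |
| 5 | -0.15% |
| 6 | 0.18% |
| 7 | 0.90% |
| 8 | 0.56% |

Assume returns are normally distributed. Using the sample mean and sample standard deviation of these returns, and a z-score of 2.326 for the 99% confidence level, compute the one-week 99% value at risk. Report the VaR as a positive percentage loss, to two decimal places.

Mean return r̄ = 3.000 / 8 = 0.3750%
Sample σ = √[Σ(r − r̄)² / 7] = √[0.6970 / 7] = √0.0996 = 0.3156%
VaR = −(r̄ − z·σ) = −(0.3750 − 2.326 × 0.3156) = −(-0.3591) = 0.3591%

0.36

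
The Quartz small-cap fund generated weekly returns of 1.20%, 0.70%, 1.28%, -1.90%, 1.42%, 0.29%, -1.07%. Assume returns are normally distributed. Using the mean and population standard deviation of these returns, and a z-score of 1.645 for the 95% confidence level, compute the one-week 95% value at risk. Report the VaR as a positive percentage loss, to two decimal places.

Mean return r̄ = 1.920 / 7 = 0.2743%
Σ(r − r̄)² = 9.8972; population σ = √(9.8972/7) = 1.1891%
VaR = −(r̄ − z·σ) = −(0.2743 − 1.645 × 1.1891) = −(-1.6818) = 1.6818%

1.68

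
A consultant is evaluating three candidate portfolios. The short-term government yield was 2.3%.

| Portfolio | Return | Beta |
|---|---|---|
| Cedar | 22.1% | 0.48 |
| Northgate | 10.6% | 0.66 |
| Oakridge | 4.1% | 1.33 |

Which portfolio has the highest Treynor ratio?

Cedar: Treynor = (22.1% − 2.3%) / 0.48 = 41.250
Northgate: Treynor = (10.6% − 2.3%) / 0.66 = 12.576
Oakridge: Treynor = (4.1% − 2.3%) / 1.33 = 1.353
Highest: Cedar (41.250).

Cedar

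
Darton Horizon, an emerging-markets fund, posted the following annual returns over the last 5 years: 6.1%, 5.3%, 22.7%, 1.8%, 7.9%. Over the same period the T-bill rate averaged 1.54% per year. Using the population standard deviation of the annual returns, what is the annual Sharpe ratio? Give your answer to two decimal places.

μ = (6.1 + 5.3 + 22.7 + 1.8 + 7.9) / 5 = 43.80 / 5 = 8.7600%
Σ(r − μ)² = 262.5520; population σ = √(262.5520/5) = 7.2464%
Sharpe = (μ − rf) / σ = (8.7600 − 1.54) / 7.2464 = 7.2200 / 7.2464 = 0.9964

1.00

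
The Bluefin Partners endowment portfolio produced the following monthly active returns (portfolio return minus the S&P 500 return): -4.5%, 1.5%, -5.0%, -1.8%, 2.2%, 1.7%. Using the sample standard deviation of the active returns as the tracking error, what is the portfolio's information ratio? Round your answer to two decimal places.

r̄ = (-4.5 + 1.5 − 5 − 1.8 + 2.2 + 1.7) / 6 = -5.90 / 6 = -0.9833%
Σ(r − r̄)² = (-4.5 − (-0.9833))² + (1.5 − (-0.9833))² + (-5 − (-0.9833))² + … = 52.6683
σ = √[52.6683 / 5] = 3.2456%
IR = r̄ / tracking error = -0.9833 / 3.2456 = -0.3030

-0.30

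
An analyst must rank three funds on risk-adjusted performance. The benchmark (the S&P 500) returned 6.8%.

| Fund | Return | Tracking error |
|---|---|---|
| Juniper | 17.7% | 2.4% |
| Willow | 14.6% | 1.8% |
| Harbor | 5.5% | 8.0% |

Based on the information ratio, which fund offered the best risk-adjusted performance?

Juniper

Juniper: IR = (17.7% − 6.8%) / 2.4% = 4.542
Willow: IR = (14.6% − 6.8%) / 1.8% = 4.333
Harbor: IR = (5.5% − 6.8%) / 8.0% = -0.163
Highest: Juniper (4.542).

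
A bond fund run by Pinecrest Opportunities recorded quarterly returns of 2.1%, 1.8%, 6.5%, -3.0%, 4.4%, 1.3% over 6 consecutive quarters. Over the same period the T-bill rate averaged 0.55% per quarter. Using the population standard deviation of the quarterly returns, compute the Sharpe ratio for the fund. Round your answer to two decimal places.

0.56

r̄ = (2.1 + 1.8 + 6.5 − 3 + 4.4 + 1.3) / 6 = 2.1833%
Population std dev = √[51.3483 / 6] = 2.9254%
Sharpe = (r̄ − rf) / σ = (2.1833 − 0.55) / 2.9254 = 1.6333 / 2.9254 = 0.5583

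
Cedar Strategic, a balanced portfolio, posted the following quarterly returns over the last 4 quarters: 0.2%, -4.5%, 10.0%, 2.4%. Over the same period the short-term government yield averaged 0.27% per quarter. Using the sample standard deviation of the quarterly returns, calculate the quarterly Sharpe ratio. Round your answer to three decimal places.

Mean return r̄ = 8.10 / 4 = 2.0250%
Sample σ = √[Σ(r − r̄)² / 3] = √[109.6475 / 3] = √36.5492 = 6.0456%
Sharpe = (r̄ − rf) / σ = (2.0250 − 0.27) / 6.0456 = 1.7550 / 6.0456 = 0.2903

0.290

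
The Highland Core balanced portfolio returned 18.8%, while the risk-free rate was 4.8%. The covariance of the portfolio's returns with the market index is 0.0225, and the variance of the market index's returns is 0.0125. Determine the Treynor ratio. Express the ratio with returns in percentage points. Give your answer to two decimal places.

β = Cov / Var = 0.0225 / 0.0125 = 1.8000
Treynor = (Rp − Rf) / β = (18.8% − 4.8%) / 1.8000 = 14.00 / 1.8000 = 7.7778

7.78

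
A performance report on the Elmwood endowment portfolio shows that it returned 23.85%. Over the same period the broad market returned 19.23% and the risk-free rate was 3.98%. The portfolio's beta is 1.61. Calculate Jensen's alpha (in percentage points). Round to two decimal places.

CAPM expected return = Rf + β(Rm − Rf) = 3.98% + 1.61 × (19.23% − 3.98%) = 3.98 + 1.61 × 15.25 = 28.5325%
Jensen's α = Rp − E[R] = 23.85% − 28.5325% = -4.6825

-4.68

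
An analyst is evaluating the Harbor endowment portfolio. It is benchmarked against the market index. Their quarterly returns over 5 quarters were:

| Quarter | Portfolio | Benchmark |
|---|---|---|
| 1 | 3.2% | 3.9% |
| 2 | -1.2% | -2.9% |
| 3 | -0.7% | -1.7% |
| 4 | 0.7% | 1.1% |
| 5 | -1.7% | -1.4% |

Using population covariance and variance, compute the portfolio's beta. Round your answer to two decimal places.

r̄p = 0.0600%,  r̄m = -0.2000%
Cov = Σ(rp − r̄p)(rm − r̄m) / 5 = 4.0720
Var(rm) = Σ(rm − r̄m)² / 5 = 5.8960
β = Cov / Var = 4.0720 / 5.8960 = 0.6906

0.69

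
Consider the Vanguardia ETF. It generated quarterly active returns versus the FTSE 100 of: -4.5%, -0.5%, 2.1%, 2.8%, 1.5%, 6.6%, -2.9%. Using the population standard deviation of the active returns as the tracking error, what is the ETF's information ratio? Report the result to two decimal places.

r̄ = (-4.5 − 0.5 + 2.1 + 2.8 + 1.5 + 6.6 − 2.9) / 7 = 0.7286%
Σ(r − r̄)² = 83.2543; population σ = √(83.2543/7) = 3.4487%
IR = r̄ / tracking error = 0.7286 / 3.4487 = 0.2113

0.21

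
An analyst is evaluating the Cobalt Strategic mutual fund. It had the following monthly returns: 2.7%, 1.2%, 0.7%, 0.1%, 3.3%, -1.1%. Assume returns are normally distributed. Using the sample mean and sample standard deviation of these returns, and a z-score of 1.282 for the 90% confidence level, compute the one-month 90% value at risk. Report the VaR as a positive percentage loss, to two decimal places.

0.95

r̄ = (2.7 + 1.2 + 0.7 + 0.1 + 3.3 − 1.1) / 6 = 6.90 / 6 = 1.1500%
Σ(r − r̄)² = 13.3950; sample σ = √(13.3950/5) = 1.6368%
VaR = −(r̄ − z·σ) = −(1.1500 − 1.282 × 1.6368) = −(-0.9484) = 0.9484%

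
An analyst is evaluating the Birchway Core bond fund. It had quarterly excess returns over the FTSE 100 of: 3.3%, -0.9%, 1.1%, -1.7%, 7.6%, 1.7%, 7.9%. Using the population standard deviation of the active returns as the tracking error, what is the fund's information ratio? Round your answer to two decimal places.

r̄ = (3.3 − 0.9 + 1.1 − 1.7 + 7.6 + 1.7 + 7.9) / 7 = 2.7143%
Σ(r − r̄)² = 87.2886; population σ = √(87.2886/7) = 3.5313%
IR = r̄ / tracking error = 2.7143 / 3.5313 = 0.7686

0.77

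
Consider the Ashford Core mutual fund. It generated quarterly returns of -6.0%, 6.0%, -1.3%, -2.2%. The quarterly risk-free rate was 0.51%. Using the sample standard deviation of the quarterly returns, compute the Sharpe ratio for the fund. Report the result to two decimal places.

Mean return μ = -3.50 / 4 = -0.8750%
Sample σ = √[Σ(r − μ)² / 3] = √[75.4675 / 3] = √25.1558 = 5.0156%
Sharpe = (μ − rf) / σ = (-0.8750 − 0.51) / 5.0156 = -1.3850 / 5.0156 = -0.2761

-0.28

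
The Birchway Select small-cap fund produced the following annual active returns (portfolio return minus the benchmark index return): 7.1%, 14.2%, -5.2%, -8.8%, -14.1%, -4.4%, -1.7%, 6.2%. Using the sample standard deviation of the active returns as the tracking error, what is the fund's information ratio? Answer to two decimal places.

μ = (7.1 + 14.2 − 5.2 − 8.8 − 14.1 − 4.4 − 1.7 + 6.2) / 8 = -6.70 / 8 = -0.8375%
Σ(r − μ)² = (7.1 − (-0.8375))² + (14.2 − (-0.8375))² + (-5.2 − (-0.8375))² + … = 610.4188
σ = √[610.4188 / 7] = 9.3382%
IR = μ / tracking error = -0.8375 / 9.3382 = -0.0897

-0.09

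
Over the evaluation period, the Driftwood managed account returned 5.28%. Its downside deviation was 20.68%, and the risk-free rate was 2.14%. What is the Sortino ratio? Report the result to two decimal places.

0.15

Sortino = (Rp − Rf) / σd = (5.28% − 2.14%) / 20.68% = 3.14% / 20.68% = 0.1518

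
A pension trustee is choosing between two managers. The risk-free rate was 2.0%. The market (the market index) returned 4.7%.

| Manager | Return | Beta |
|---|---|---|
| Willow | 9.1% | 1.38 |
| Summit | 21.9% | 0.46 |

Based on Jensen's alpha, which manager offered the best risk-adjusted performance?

Summit

Willow: α = 9.1% − [2.0% + 1.38 × (4.7% − 2.0%)] = 3.374
Summit: α = 21.9% − [2.0% + 0.46 × (4.7% − 2.0%)] = 18.658
Highest: Summit (18.658).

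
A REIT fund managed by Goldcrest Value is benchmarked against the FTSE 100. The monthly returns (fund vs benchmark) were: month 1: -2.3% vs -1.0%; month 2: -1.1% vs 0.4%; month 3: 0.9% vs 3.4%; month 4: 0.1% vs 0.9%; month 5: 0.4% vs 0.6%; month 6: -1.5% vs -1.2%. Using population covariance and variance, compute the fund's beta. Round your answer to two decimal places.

0.65

r̄p = -0.5833%,  r̄m = 0.5167%
Cov = Σ(rp − r̄p)(rm − r̄m) / 6 = 1.4764
Var(rm) = Σ(rm − r̄m)² / 6 = 2.2881
β = Cov / Var = 1.4764 / 2.2881 = 0.6453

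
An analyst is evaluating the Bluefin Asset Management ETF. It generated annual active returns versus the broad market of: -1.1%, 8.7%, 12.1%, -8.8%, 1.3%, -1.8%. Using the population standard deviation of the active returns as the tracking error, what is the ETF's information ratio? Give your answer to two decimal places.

0.25

r̄ = (-1.1 + 8.7 + 12.1 − 8.8 + 1.3 − 1.8) / 6 = 10.40 / 6 = 1.7333%
Population std dev = √[287.6533 / 6] = 6.9240%
IR = r̄ / tracking error = 1.7333 / 6.9240 = 0.2503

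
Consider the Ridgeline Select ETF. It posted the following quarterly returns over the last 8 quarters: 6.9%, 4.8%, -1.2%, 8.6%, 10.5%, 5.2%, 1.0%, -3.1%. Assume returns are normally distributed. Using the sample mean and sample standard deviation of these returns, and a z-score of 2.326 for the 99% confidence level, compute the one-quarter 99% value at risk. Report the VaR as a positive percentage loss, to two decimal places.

r̄ = (6.9 + 4.8 − 1.2 + 8.6 + 10.5 + 5.2 + 1 − 3.1) / 8 = 4.0875%
Sample σ = √[Σ(r − r̄)² / 7] = √[160.2888 / 7] = √22.8984 = 4.7852%
VaR = −(r̄ − z·σ) = −(4.0875 − 2.326 × 4.7852) = −(-7.0429) = 7.0429%

7.04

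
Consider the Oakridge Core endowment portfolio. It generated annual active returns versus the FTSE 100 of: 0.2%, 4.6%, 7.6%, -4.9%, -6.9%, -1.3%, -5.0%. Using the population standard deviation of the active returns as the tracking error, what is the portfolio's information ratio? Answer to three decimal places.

-0.164

Mean return μ = -5.70 / 7 = -0.8143%
Population σ = √[Σ(r − μ)² / 7] = √[172.6286 / 7] = √24.6612 = 4.9660%
IR = μ / tracking error = -0.8143 / 4.9660 = -0.1640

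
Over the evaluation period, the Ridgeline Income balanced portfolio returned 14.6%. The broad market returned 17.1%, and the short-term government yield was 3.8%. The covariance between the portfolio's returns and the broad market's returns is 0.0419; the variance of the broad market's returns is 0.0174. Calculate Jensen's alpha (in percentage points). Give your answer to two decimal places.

-21.23

β = Cov / Var = 0.0419 / 0.0174 = 2.4080
E[R] = Rf + β(Rm − Rf) = 3.8% + 2.4080 × (17.1% − 3.8%) = 35.8264%
α = Rp − E[R] = 14.6% − 35.8264% = -21.2264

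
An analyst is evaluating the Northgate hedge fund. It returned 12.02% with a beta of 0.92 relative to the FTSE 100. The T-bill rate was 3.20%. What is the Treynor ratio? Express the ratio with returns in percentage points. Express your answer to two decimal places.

9.59

Treynor = (Rp − Rf) / β = (12.02% − 3.20%) / 0.92 = 8.82 / 0.92 = 9.5870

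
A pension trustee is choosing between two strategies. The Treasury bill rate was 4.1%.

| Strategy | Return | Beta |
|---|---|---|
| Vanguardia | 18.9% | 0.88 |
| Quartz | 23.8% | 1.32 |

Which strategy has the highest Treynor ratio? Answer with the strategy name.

Vanguardia: Treynor = (18.9% − 4.1%) / 0.88 = 16.818
Quartz: Treynor = (23.8% − 4.1%) / 1.32 = 14.924
Highest: Vanguardia (16.818).

Vanguardia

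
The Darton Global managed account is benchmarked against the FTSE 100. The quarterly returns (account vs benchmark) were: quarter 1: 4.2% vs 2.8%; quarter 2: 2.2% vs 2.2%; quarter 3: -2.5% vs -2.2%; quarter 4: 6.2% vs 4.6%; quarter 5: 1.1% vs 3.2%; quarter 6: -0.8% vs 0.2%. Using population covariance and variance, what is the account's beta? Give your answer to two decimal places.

r̄p = 1.7333%,  r̄m = 1.8000%
Cov = Σ(rp − r̄p)(rm − r̄m) / 6 = 5.8767
Var(rm) = Σ(rm − r̄m)² / 6 = 4.9200
β = Cov / Var = 5.8767 / 4.9200 = 1.1945

1.19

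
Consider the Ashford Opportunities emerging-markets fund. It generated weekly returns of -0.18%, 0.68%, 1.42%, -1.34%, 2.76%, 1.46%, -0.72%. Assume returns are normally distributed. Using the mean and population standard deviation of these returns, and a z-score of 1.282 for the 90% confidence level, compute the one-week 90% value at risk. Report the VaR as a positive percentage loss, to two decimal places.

1.11

r̄ = (-0.18 + 0.68 + 1.42 − 1.34 + 2.76 + 1.46 − 0.72) / 7 = 4.080 / 7 = 0.5829%
Σ(r − r̄)² = 12.1963; population σ = √(12.1963/7) = 1.3200%
VaR = −(r̄ − z·σ) = −(0.5829 − 1.282 × 1.3200) = −(-1.1093) = 1.1093%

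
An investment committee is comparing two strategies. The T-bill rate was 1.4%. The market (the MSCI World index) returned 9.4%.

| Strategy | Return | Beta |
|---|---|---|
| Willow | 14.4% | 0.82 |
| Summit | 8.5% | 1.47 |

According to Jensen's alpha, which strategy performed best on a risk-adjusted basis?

Willow: α = 14.4% − [1.4% + 0.82 × (9.4% − 1.4%)] = 6.440
Summit: α = 8.5% − [1.4% + 1.47 × (9.4% − 1.4%)] = -4.660
Highest: Willow (6.440).

Willow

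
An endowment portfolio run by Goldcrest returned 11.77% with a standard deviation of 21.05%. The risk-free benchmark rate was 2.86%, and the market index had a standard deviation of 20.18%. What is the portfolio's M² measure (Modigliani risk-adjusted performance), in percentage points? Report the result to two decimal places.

11.40

Sharpe = (Rp − Rf) / σp = (11.77% − 2.86%) / 21.05% = 0.4233
M² = Rf + Sharpe × σm = 2.86% + 0.4233 × 20.18% = 11.4022%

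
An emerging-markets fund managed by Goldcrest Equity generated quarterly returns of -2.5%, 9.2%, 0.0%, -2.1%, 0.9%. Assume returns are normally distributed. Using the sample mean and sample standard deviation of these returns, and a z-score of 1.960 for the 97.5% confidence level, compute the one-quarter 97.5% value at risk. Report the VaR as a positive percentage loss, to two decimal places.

8.20

μ = (-2.5 + 9.2 + 0 − 2.1 + 0.9) / 5 = 1.1000%
Σ(r − μ)² = (-2.5 − 1.1000)² + (9.2 − 1.1000)² + … = 90.0600
sample σ = √(90.0600 / 4) = √22.5150 = 4.7450%
VaR = −(μ − z·σ) = −(1.1000 − 1.960 × 4.7450) = −(-8.2002) = 8.2002%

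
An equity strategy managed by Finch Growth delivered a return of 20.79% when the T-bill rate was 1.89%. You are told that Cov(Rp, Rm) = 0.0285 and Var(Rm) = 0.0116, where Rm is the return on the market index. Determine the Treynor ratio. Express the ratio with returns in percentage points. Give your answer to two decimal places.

7.69

β = Cov / Var = 0.0285 / 0.0116 = 2.4569
Treynor = (Rp − Rf) / β = (20.79% − 1.89%) / 2.4569 = 18.90 / 2.4569 = 7.6926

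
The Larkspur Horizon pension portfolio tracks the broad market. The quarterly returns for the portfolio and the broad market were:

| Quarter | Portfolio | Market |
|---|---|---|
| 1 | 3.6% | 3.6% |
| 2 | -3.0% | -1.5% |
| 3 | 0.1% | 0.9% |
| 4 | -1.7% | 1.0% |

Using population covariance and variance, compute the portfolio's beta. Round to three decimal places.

r̄p = -0.2500%,  r̄m = 1.0000%
Cov = Σ(rp − r̄p)(rm − r̄m) / 4 = 4.2125
Var(rm) = Σ(rm − r̄m)² / 4 = 3.2550
β = Cov / Var = 4.2125 / 3.2550 = 1.2942

1.294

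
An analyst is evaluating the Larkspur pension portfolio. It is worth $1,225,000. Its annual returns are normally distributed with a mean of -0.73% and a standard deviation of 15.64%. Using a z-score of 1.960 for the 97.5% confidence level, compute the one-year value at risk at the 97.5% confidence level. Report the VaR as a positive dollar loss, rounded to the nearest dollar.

Return at the 97.5% tail: μ − z·σ = -0.73% − 1.960 × 15.64% = -0.73 − 30.6544 = -31.3844%
VaR = −(-31.3844%) × $1,225,000 = 31.3844% × $1,225,000 = $384,459

$384,459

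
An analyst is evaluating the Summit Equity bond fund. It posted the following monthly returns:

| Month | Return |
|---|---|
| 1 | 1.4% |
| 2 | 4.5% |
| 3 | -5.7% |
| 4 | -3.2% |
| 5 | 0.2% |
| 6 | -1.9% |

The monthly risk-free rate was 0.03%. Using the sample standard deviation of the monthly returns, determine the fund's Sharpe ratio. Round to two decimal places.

r̄ = (1.4 + 4.5 − 5.7 − 3.2 + 0.2 − 1.9) / 6 = -0.7833%
Σ(r − r̄)² = 64.9083; sample σ = √(64.9083/5) = 3.6030%
Sharpe = (r̄ − rf) / σ = (-0.7833 − 0.03) / 3.6030 = -0.8133 / 3.6030 = -0.2257

-0.23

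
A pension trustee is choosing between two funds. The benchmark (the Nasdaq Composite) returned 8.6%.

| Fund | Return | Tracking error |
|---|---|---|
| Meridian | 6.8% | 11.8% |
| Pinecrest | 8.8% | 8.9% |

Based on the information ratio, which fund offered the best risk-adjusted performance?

Meridian: IR = (6.8% − 8.6%) / 11.8% = -0.153
Pinecrest: IR = (8.8% − 8.6%) / 8.9% = 0.022
Highest: Pinecrest (0.022).

Pinecrest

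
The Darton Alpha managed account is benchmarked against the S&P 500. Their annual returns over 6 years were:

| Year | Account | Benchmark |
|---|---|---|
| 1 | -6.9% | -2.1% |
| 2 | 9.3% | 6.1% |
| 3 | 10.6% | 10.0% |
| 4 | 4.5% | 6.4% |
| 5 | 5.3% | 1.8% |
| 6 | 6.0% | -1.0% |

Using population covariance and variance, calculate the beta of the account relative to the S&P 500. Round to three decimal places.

0.963

r̄p = 4.8000%,  r̄m = 3.5333%
Cov = Σ(rp − r̄p)(rm − r̄m) / 6 = 17.9667
Var(rm) = Σ(rm − r̄m)² / 6 = 18.6522
β = Cov / Var = 17.9667 / 18.6522 = 0.9632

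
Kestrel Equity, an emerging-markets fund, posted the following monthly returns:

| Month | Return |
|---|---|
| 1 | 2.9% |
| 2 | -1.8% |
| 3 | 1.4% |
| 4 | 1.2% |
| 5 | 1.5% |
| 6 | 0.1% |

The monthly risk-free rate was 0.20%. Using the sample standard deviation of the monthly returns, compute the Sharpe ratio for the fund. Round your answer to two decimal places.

0.43

Mean return r̄ = 5.30 / 6 = 0.8833%
Σ(r − r̄)² = 12.6283; sample σ = √(12.6283/5) = 1.5892%
Sharpe = (r̄ − rf) / σ = (0.8833 − 0.2) / 1.5892 = 0.6833 / 1.5892 = 0.4300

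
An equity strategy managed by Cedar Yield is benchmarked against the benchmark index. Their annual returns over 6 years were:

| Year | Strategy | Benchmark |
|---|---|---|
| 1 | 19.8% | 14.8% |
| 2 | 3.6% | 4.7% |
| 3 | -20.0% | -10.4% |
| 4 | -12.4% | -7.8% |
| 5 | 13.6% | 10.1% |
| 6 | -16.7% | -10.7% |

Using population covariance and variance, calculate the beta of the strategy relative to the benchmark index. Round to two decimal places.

1.49

r̄p = -2.0167%,  r̄m = 0.1167%
Cov = Σ(rp − r̄p)(rm − r̄m) / 6 = 155.3569
Var(rm) = Σ(rm − r̄m)² / 6 = 104.4247
β = Cov / Var = 155.3569 / 104.4247 = 1.4877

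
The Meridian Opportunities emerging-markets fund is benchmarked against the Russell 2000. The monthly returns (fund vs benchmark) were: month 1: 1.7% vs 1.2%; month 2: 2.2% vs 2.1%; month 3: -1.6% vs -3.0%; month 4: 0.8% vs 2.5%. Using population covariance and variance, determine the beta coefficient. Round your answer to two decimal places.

0.59

r̄p = 0.7750%,  r̄m = 0.7000%
Cov = Σ(rp − r̄p)(rm − r̄m) / 4 = 2.8225
Var(rm) = Σ(rm − r̄m)² / 4 = 4.7850
β = Cov / Var = 2.8225 / 4.7850 = 0.5899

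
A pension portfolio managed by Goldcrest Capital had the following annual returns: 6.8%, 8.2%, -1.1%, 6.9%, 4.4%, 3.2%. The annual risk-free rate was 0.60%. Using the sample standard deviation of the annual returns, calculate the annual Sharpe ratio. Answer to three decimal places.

r̄ = (6.8 + 8.2 − 1.1 + 6.9 + 4.4 + 3.2) / 6 = 28.40 / 6 = 4.7333%
Sample σ = √[Σ(r − r̄)² / 5] = √[57.4733 / 5] = √11.4947 = 3.3904%
Sharpe = (r̄ − rf) / σ = (4.7333 − 0.6) / 3.3904 = 4.1333 / 3.3904 = 1.2191

1.219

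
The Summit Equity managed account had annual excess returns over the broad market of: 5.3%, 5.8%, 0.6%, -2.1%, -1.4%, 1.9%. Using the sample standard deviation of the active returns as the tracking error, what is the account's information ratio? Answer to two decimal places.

0.51

r̄ = (5.3 + 5.8 + 0.6 − 2.1 − 1.4 + 1.9) / 6 = 1.6833%
Sample σ = √[Σ(r − r̄)² / 5] = √[55.0683 / 5] = √11.0137 = 3.3187%
IR = r̄ / tracking error = 1.6833 / 3.3187 = 0.5072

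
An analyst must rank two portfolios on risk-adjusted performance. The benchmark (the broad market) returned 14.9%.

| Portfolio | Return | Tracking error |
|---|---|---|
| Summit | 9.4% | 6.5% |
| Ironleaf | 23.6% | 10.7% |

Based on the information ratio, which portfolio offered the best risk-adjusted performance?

Summit: IR = (9.4% − 14.9%) / 6.5% = -0.846
Ironleaf: IR = (23.6% − 14.9%) / 10.7% = 0.813
Highest: Ironleaf (0.813).

Ironleaf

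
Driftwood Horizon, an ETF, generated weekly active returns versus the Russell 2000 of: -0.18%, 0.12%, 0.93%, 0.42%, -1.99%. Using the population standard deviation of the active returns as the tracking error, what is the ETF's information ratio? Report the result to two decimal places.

-0.14

Mean return r̄ = -0.700 / 5 = -0.1400%
Population std dev = √[4.9502 / 5] = 0.9950%
IR = r̄ / tracking error = -0.1400 / 0.9950 = -0.1407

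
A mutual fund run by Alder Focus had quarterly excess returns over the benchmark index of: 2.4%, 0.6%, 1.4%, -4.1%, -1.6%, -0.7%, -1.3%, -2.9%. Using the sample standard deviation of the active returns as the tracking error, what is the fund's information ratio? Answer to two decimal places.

-0.36

r̄ = (2.4 + 0.6 + 1.4 − 4.1 − 1.6 − 0.7 − 1.3 − 2.9) / 8 = -6.20 / 8 = -0.7750%
Σ(r − r̄)² = (2.4 − (-0.7750))² + (0.6 − (-0.7750))² + … = 33.2350
σ = √[33.2350 / 7] = 2.1790%
IR = r̄ / tracking error = -0.7750 / 2.1790 = -0.3557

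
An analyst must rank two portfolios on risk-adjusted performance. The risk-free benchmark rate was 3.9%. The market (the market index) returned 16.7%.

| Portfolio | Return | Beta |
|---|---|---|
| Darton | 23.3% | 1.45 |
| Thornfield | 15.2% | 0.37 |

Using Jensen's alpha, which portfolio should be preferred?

Darton: α = 23.3% − [3.9% + 1.45 × (16.7% − 3.9%)] = 0.840
Thornfield: α = 15.2% − [3.9% + 0.37 × (16.7% − 3.9%)] = 6.564
Highest: Thornfield (6.564).

Thornfield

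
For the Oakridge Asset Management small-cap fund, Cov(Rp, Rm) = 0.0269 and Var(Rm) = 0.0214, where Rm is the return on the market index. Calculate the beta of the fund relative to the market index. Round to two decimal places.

1.26

β = Cov(Rp, Rm) / Var(Rm) = 0.0269 / 0.0214 = 1.2570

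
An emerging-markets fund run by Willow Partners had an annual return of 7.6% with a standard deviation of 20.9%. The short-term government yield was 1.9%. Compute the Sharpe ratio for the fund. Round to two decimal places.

0.27

Sharpe = (Rp − Rf) / σp = (7.6% − 1.9%) / 20.9% = 5.70% / 20.9% = 0.2727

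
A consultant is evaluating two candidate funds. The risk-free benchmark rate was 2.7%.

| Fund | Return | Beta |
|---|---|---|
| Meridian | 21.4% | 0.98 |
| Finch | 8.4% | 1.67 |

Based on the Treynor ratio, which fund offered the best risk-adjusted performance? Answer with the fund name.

Meridian: Treynor = (21.4% − 2.7%) / 0.98 = 19.082
Finch: Treynor = (8.4% − 2.7%) / 1.67 = 3.413
Highest: Meridian (19.082).

Meridian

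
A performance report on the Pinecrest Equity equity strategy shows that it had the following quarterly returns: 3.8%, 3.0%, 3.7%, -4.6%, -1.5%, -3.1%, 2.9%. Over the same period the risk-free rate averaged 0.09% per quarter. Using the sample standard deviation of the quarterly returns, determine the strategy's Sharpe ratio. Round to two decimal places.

r̄ = (3.8 + 3 + 3.7 − 4.6 − 1.5 − 3.1 + 2.9) / 7 = 4.20 / 7 = 0.6000%
Sample σ = √[Σ(r − r̄)² / 6] = √[76.0400 / 6] = √12.6733 = 3.5600%
Sharpe = (r̄ − rf) / σ = (0.6000 − 0.09) / 3.5600 = 0.5100 / 3.5600 = 0.1433

0.14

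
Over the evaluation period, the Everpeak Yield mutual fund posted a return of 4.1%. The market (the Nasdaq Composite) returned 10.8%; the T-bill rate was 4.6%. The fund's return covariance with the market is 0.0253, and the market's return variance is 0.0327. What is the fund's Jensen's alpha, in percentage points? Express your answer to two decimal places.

β = Cov / Var = 0.0253 / 0.0327 = 0.7737
E[R] = Rf + β(Rm − Rf) = 4.6% + 0.7737 × (10.8% − 4.6%) = 9.3969%
α = Rp − E[R] = 4.1% − 9.3969% = -5.2969

-5.30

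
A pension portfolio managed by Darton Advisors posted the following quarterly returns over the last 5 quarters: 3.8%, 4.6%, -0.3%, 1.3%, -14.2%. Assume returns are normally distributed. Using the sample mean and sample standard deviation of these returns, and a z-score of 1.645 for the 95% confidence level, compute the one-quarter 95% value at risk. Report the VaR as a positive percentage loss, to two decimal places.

r̄ = (3.8 + 4.6 − 0.3 + 1.3 − 14.2) / 5 = -4.80 / 5 = -0.9600%
Sample std dev = √[234.4120 / 4] = 7.6553%
VaR = −(r̄ − z·σ) = −(-0.9600 − 1.645 × 7.6553) = −(-13.5530) = 13.5530%

13.55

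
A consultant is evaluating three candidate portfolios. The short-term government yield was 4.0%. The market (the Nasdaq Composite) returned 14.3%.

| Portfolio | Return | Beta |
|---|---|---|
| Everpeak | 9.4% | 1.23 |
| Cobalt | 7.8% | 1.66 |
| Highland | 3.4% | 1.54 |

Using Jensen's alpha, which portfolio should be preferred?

Everpeak: α = 9.4% − [4.0% + 1.23 × (14.3% − 4.0%)] = -7.269
Cobalt: α = 7.8% − [4.0% + 1.66 × (14.3% − 4.0%)] = -13.298
Highland: α = 3.4% − [4.0% + 1.54 × (14.3% − 4.0%)] = -16.462
Highest: Everpeak (-7.269).

Everpeak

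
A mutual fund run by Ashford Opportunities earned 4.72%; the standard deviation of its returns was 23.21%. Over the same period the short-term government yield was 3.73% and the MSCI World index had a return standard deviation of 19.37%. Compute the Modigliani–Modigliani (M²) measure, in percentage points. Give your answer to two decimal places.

Sharpe = (Rp − Rf) / σp = (4.72% − 3.73%) / 23.21% = 0.0427
M² = Rf + Sharpe × σm = 3.73% + 0.0427 × 19.37% = 4.5571%

4.56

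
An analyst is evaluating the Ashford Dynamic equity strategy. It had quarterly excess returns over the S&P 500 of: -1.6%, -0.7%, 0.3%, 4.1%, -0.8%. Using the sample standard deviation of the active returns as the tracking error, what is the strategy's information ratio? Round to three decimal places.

0.116

μ = (-1.6 − 0.7 + 0.3 + 4.1 − 0.8) / 5 = 1.30 / 5 = 0.2600%
Sample std dev = √[20.2520 / 4] = 2.2501%
IR = μ / tracking error = 0.2600 / 2.2501 = 0.1156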